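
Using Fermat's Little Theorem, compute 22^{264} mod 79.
21

By Fermat's Little Theorem, a^(p-1) ≡ 1 (mod p) for prime p and gcd(a, p) = 1
Here p = 79, so 22^78 ≡ 1 (mod 79)
We can reduce the exponent: 264 mod 78 = 30
So 22^264 ≡ 22^30 (mod 79)
Computing: 22^30 mod 79 = 21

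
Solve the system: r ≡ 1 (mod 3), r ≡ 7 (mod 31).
M = 3 × 31 = 93. M₁ = 31, y₁ ≡ 1 (mod 3). M₂ = 3, y₂ ≡ 21 (mod 31). r = 1×31×1 + 7×3×21 ≡ 7 (mod 93)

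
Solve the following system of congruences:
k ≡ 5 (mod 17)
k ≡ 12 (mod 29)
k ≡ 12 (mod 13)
3405

Using the Chinese Remainder Theorem:
M = product of moduli = 6409
For equation 1: M_1 = 377, 377 ≡ 3 (mod 17), inverse of 377 mod 17 is 6 (check: 3 × 6 = 18 ≡ 1 (mod 17))
For equation 2: M_2 = 221, 221 ≡ 18 (mod 29), inverse of 221 mod 29 is 21 (check: 18 × 21 = 378 ≡ 1 (mod 29))
For equation 3: M_3 = 493, 493 ≡ 12 (mod 13), inverse of 493 mod 13 is 12 (check: 12 × 12 = 144 ≡ 1 (mod 13))
Combine: k ≡ Σ r_i×M_i×(M_i⁻¹ mod m_i) = 5×377×6 + 12×221×21 + 12×493×12 = 11310 + 55692 + 70992 = 137994
137994 mod 6409 = 3405
k ≡ 3405 (mod 6409)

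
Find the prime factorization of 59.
59

Divide by primes starting from smallest:
59 ÷ 59 = 1

59 = 59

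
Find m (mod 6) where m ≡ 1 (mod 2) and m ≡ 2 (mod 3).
M = 2 × 3 = 6. M₁ = 3, y₁ ≡ 1 (mod 2). M₂ = 2, y₂ ≡ 2 (mod 3). m = 1×3×1 + 2×2×2 ≡ 5 (mod 6)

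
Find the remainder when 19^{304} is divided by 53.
By Fermat: 19^{52} ≡ 1 (mod 53). 304 = 5×52 + 44. So 19^{304} ≡ 19^{44} ≡ 28 (mod 53)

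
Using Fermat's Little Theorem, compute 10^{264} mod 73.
1

By Fermat's Little Theorem, a^(p-1) ≡ 1 (mod p) for prime p and gcd(a, p) = 1
Here p = 73, so 10^72 ≡ 1 (mod 73)
We can reduce the exponent: 264 mod 72 = 48
So 10^264 ≡ 10^48 (mod 73)
Computing: 10^48 mod 73 = 1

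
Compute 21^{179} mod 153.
81

Using successive squaring:
Binary expansion of 179: 10110011
Powers of 21 mod 153 (each is the square of the previous):
  21^1 ≡ 21 (mod 153)
  21^2 ≡ 21² = 441 ≡ 135 (mod 153)
  21^4 ≡ 135² = 18225 ≡ 18 (mod 153)
  21^8 ≡ 18² = 324 ≡ 18 (mod 153)
  21^16 ≡ 18² = 324 ≡ 18 (mod 153)
  21^32 ≡ 18² = 324 ≡ 18 (mod 153)
  21^64 ≡ 18² = 324 ≡ 18 (mod 153)
  21^128 ≡ 18² = 324 ≡ 18 (mod 153)
179 = 128 + 32 + 16 + 2 + 1, so 21^179 = 21^128 × 21^32 × 21^16 × 21^2 × 21^1 ≡ 18 × 18 × 18 × 135 × 21 (mod 153)
Multiplying step by step:
  18 × 18 = 324 ≡ 18 (mod 153)
  18 × 18 = 324 ≡ 18 (mod 153)
  18 × 135 = 2430 ≡ 135 (mod 153)
  135 × 21 = 2835 ≡ 81 (mod 153)
Result: 21^179 ≡ 81 (mod 153)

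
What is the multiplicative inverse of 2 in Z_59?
30

Using Extended Euclidean Algorithm:
gcd(2, 59) = 1
Bezout coefficients: 2 × -29 + 59 × 1 = 1
So 2 × -29 ≡ 1 (mod 59)
The inverse is -29 mod 59 = 30
Verification: 2 × 30 = 60 = 1 × 59 + 1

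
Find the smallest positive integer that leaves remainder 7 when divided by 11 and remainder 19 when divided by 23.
M = 11 × 23 = 253. M₁ = 23, y₁ ≡ 1 (mod 11). M₂ = 11, y₂ ≡ 21 (mod 23). n = 7×23×1 + 19×11×21 ≡ 249 (mod 253). The smallest positive such number is 249.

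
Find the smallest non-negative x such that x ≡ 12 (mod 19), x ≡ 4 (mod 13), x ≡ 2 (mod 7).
1304

Using the Chinese Remainder Theorem:
M = product of moduli = 1729
For equation 1: M_1 = 91, 91 ≡ 15 (mod 19), inverse of 91 mod 19 is 14 (check: 15 × 14 = 210 ≡ 1 (mod 19))
For equation 2: M_2 = 133, 133 ≡ 3 (mod 13), inverse of 133 mod 13 is 9 (check: 3 × 9 = 27 ≡ 1 (mod 13))
For equation 3: M_3 = 247, 247 ≡ 2 (mod 7), inverse of 247 mod 7 is 4 (check: 2 × 4 = 8 ≡ 1 (mod 7))
Combine: x ≡ Σ r_i×M_i×(M_i⁻¹ mod m_i) = 12×91×14 + 4×133×9 + 2×247×4 = 15288 + 4788 + 1976 = 22052
22052 mod 1729 = 1304
x ≡ 1304 (mod 1729)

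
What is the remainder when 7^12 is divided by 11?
Using Fermat: 7^{10} ≡ 1 (mod 11). 12 ≡ 2 (mod 10). So 7^{12} ≡ 7^{2} ≡ 5 (mod 11)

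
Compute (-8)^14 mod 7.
Using Fermat: (-8)^{6} ≡ 1 (mod 7). 14 ≡ 2 (mod 6). So (-8)^{14} ≡ (-8)^{2} ≡ 1 (mod 7)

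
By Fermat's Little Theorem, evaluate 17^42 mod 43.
By Fermat's Little Theorem, 17^{42} ≡ 1 (mod 43) since 43 is prime and gcd(17, 43) = 1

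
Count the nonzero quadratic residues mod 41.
For prime 41, there are (p-1)/2 = (41-1)/2 = 20 quadratic residues (excluding 0).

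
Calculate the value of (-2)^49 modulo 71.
Using repeated squaring. (-2) ≡ 69 (mod 71). 49 = 32 + 16 + 1 (binary 110001). Repeated squaring mod 71: 69^1 ≡ 69; 69^2 ≡ 69² = 4761 ≡ 4; 69^4 ≡ 4² = 16 ≡ 16; 69^8 ≡ 16² = 256 ≡ 43; 69^16 ≡ 43² = 1849 ≡ 3; 69^32 ≡ 3² = 9 ≡ 9. Multiply: (-2)^49 ≡ 69^32 × 69^16 × 69^1 ≡ 9 × 3 × 69 (mod 71): 9 × 3 = 27 ≡ 27; 27 × 69 = 1863 ≡ 17. So (-2)^49 ≡ 17 (mod 71).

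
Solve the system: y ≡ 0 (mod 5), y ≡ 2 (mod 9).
M = 5 × 9 = 45. M₁ = 9, y₁ ≡ 4 (mod 5). M₂ = 5, y₂ ≡ 2 (mod 9). y = 0×9×4 + 2×5×2 ≡ 20 (mod 45)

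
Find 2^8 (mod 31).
8 = 8 (binary 1000). Repeated squaring mod 31: 2^1 ≡ 2; 2^2 ≡ 2² = 4 ≡ 4; 2^4 ≡ 4² = 16 ≡ 16; 2^8 ≡ 16² = 256 ≡ 8. So 2^8 ≡ 8 (mod 31).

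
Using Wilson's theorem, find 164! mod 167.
(166)! = (164)! × (165) × (166) ≡ -1 (mod 167). So (164)! ≡ -1 × [(166)(165)]^(-1) ≡ 83 (mod 167)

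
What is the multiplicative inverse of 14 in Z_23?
5

Using Extended Euclidean Algorithm:
gcd(14, 23) = 1
Bezout coefficients: 14 × 5 + 23 × -3 = 1
So 14 × 5 ≡ 1 (mod 23)
The inverse is 5 mod 23 = 5
Verification: 14 × 5 = 70 = 3 × 23 + 1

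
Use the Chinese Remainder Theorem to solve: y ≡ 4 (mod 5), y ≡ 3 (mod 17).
54

Using the Chinese Remainder Theorem:
M = product of moduli = 85
For equation 1: M_1 = 17, 17 ≡ 2 (mod 5), inverse of 17 mod 5 is 3 (check: 2 × 3 = 6 ≡ 1 (mod 5))
For equation 2: M_2 = 5, 5 ≡ 5 (mod 17), inverse of 5 mod 17 is 7 (check: 5 × 7 = 35 ≡ 1 (mod 17))
Combine: y ≡ Σ r_i×M_i×(M_i⁻¹ mod m_i) = 4×17×3 + 3×5×7 = 204 + 105 = 309
309 mod 85 = 54
y ≡ 54 (mod 85)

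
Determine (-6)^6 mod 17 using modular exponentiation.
(-6) ≡ 11 (mod 17). 6 = 4 + 2 (binary 110). Repeated squaring mod 17: 11^1 ≡ 11; 11^2 ≡ 11² = 121 ≡ 2; 11^4 ≡ 2² = 4 ≡ 4. Multiply: (-6)^6 ≡ 11^4 × 11^2 ≡ 4 × 2 (mod 17): 4 × 2 = 8 ≡ 8. So (-6)^6 ≡ 8 (mod 17).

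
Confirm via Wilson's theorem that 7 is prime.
(6)! mod 7 = 6. Since this equals -1 (mod 7), Wilson confirms 7 is prime.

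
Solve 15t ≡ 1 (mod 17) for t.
15^(-1) ≡ 8 (mod 17). Verification: 15 × 8 = 120 ≡ 1 (mod 17)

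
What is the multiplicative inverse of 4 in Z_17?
13

Using Extended Euclidean Algorithm:
gcd(4, 17) = 1
Bezout coefficients: 4 × -4 + 17 × 1 = 1
So 4 × -4 ≡ 1 (mod 17)
The inverse is -4 mod 17 = 13
Verification: 4 × 13 = 52 = 3 × 17 + 1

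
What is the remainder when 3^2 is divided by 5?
2 = 2 (binary 10). Repeated squaring mod 5: 3^1 ≡ 3; 3^2 ≡ 3² = 9 ≡ 4. So 3^2 ≡ 4 (mod 5).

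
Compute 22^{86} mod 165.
154

Using successive squaring:
Binary expansion of 86: 1010110
Powers of 22 mod 165 (each is the square of the previous):
  22^1 ≡ 22 (mod 165)
  22^2 ≡ 22² = 484 ≡ 154 (mod 165)
  22^4 ≡ 154² = 23716 ≡ 121 (mod 165)
  22^8 ≡ 121² = 14641 ≡ 121 (mod 165)
  22^16 ≡ 121² = 14641 ≡ 121 (mod 165)
  22^32 ≡ 121² = 14641 ≡ 121 (mod 165)
  22^64 ≡ 121² = 14641 ≡ 121 (mod 165)
86 = 64 + 16 + 4 + 2, so 22^86 = 22^64 × 22^16 × 22^4 × 22^2 ≡ 121 × 121 × 121 × 154 (mod 165)
Multiplying step by step:
  121 × 121 = 14641 ≡ 121 (mod 165)
  121 × 121 = 14641 ≡ 121 (mod 165)
  121 × 154 = 18634 ≡ 154 (mod 165)
Result: 22^86 ≡ 154 (mod 165)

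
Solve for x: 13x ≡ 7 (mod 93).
22

Since gcd(13, 93) = 1 divides 7, a solution exists.
Multiply both sides by the inverse of 13 mod 93:
  13^(-1) mod 93 = 43
  x ≡ 43 × 7 ≡ 301 ≡ 22 (mod 93)
Verification: 13 × 22 = 286 = 3 × 93 + 7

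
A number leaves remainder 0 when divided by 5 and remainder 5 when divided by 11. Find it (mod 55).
M = 5 × 11 = 55. M₁ = 11, y₁ ≡ 1 (mod 5). M₂ = 5, y₂ ≡ 9 (mod 11). k = 0×11×1 + 5×5×9 ≡ 5 (mod 55)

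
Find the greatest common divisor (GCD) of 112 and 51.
1

Using the Euclidean algorithm:
112 = 2 × 51 + 10
51 = 5 × 10 + 1
10 = 10 × 1 + 0

GCD(112, 51) = 1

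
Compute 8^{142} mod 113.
64

Using successive squaring:
Binary expansion of 142: 10001110
Powers of 8 mod 113 (each is the square of the previous):
  8^1 ≡ 8 (mod 113)
  8^2 ≡ 8² = 64 ≡ 64 (mod 113)
  8^4 ≡ 64² = 4096 ≡ 28 (mod 113)
  8^8 ≡ 28² = 784 ≡ 106 (mod 113)
  8^16 ≡ 106² = 11236 ≡ 49 (mod 113)
  8^32 ≡ 49² = 2401 ≡ 28 (mod 113)
  8^64 ≡ 28² = 784 ≡ 106 (mod 113)
  8^128 ≡ 106² = 11236 ≡ 49 (mod 113)
142 = 128 + 8 + 4 + 2, so 8^142 = 8^128 × 8^8 × 8^4 × 8^2 ≡ 49 × 106 × 28 × 64 (mod 113)
Multiplying step by step:
  49 × 106 = 5194 ≡ 109 (mod 113)
  109 × 28 = 3052 ≡ 1 (mod 113)
  1 × 64 = 64 ≡ 64 (mod 113)
Result: 8^142 ≡ 64 (mod 113)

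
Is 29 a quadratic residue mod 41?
By Euler's criterion: 29^{20} ≡ 40 (mod 41). Since this equals -1 (≡ 40), 29 is not a QR.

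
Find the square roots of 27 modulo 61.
The square roots of 27 mod 61 are 37 and 24. Verify: 37² = 1369 ≡ 27 (mod 61)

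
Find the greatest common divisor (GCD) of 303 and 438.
3

Using the Euclidean algorithm:
303 = 0 × 438 + 303
438 = 1 × 303 + 135
303 = 2 × 135 + 33
135 = 4 × 33 + 3
33 = 11 × 3 + 0

GCD(303, 438) = 3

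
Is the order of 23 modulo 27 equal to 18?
Yes, ord_27(23) = 18.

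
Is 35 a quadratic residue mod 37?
By Euler's criterion: 35^{18} ≡ 36 (mod 37). Since this equals -1 (≡ 36), 35 is not a QR.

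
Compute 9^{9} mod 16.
9

Using successive squaring:
Binary expansion of 9: 1001
Powers of 9 mod 16 (each is the square of the previous):
  9^1 ≡ 9 (mod 16)
  9^2 ≡ 9² = 81 ≡ 1 (mod 16)
  9^4 ≡ 1² = 1 ≡ 1 (mod 16)
  9^8 ≡ 1² = 1 ≡ 1 (mod 16)
9 = 8 + 1, so 9^9 = 9^8 × 9^1 ≡ 1 × 9 (mod 16)
Multiplying step by step:
  1 × 9 = 9 ≡ 9 (mod 16)
Result: 9^9 ≡ 9 (mod 16)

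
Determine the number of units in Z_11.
10

Prime factorization: 11 = 11
Using the formula φ(n) = n × Π(1 - 1/p) for each prime factor p:
φ(11) = 11 × (1 - 1/11)
φ(11) = 10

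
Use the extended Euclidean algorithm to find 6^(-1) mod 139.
Extended GCD: 6(-23) + 139(1) = 1. So 6^(-1) ≡ 116 ≡ 116 (mod 139). Verify: 6 × 116 = 696 ≡ 1 (mod 139)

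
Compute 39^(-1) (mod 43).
39^(-1) ≡ 32 (mod 43). Verification: 39 × 32 = 1248 ≡ 1 (mod 43)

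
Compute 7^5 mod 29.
5 = 4 + 1 (binary 101). Repeated squaring mod 29: 7^1 ≡ 7; 7^2 ≡ 7² = 49 ≡ 20; 7^4 ≡ 20² = 400 ≡ 23. Multiply: 7^5 = 7^4 × 7^1 ≡ 23 × 7 (mod 29): 23 × 7 = 161 ≡ 16. So 7^5 ≡ 16 (mod 29).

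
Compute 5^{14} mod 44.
9

Using successive squaring:
Binary expansion of 14: 1110
Powers of 5 mod 44 (each is the square of the previous):
  5^1 ≡ 5 (mod 44)
  5^2 ≡ 5² = 25 ≡ 25 (mod 44)
  5^4 ≡ 25² = 625 ≡ 9 (mod 44)
  5^8 ≡ 9² = 81 ≡ 37 (mod 44)
14 = 8 + 4 + 2, so 5^14 = 5^8 × 5^4 × 5^2 ≡ 37 × 9 × 25 (mod 44)
Multiplying step by step:
  37 × 9 = 333 ≡ 25 (mod 44)
  25 × 25 = 625 ≡ 9 (mod 44)
Result: 5^14 ≡ 9 (mod 44)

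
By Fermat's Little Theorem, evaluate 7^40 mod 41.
By Fermat's Little Theorem, 7^{40} ≡ 1 (mod 41) since 41 is prime and gcd(7, 41) = 1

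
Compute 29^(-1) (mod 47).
29^(-1) ≡ 13 (mod 47). Verification: 29 × 13 = 377 ≡ 1 (mod 47)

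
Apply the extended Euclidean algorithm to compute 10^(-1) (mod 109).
Extended GCD: 10(11) + 109(-1) = 1. So 10^(-1) ≡ 11 ≡ 11 (mod 109). Verify: 10 × 11 = 110 ≡ 1 (mod 109)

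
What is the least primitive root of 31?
3

A primitive root g modulo p has order p-1 = 30
Prime divisors of 30: [2, 3, 5]
g is a primitive root iff g^(30/q) ≢ 1 (mod 31) for each prime divisor q
Testing small values:
  g = 2: 2^15 ≡ 1, 2^10 ≡ 1, 2^6 ≡ 2 (mod 31) → 2^15 ≡ 1, not primitive root
  g = 3: 3^15 ≡ 30, 3^10 ≡ 25, 3^6 ≡ 16 (mod 31) → none is 1, primitive root!
The smallest primitive root is 3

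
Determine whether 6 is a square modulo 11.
By Euler's criterion: 6^{5} ≡ 10 (mod 11). Since this equals -1 (≡ 10), 6 is not a QR.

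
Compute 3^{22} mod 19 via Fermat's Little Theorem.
5

By Fermat's Little Theorem, a^(p-1) ≡ 1 (mod p) for prime p and gcd(a, p) = 1
Here p = 19, so 3^18 ≡ 1 (mod 19)
We can reduce the exponent: 22 mod 18 = 4
So 3^22 ≡ 3^4 (mod 19)
Computing: 3^4 mod 19 = 5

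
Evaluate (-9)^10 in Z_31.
(-9) ≡ 22 (mod 31). 10 = 8 + 2 (binary 1010). Repeated squaring mod 31: 22^1 ≡ 22; 22^2 ≡ 22² = 484 ≡ 19; 22^4 ≡ 19² = 361 ≡ 20; 22^8 ≡ 20² = 400 ≡ 28. Multiply: (-9)^10 ≡ 22^8 × 22^2 ≡ 28 × 19 (mod 31): 28 × 19 = 532 ≡ 5. So (-9)^10 ≡ 5 (mod 31).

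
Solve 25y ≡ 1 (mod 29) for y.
7

Using Extended Euclidean Algorithm:
gcd(25, 29) = 1
Bezout coefficients: 25 × 7 + 29 × -6 = 1
So 25 × 7 ≡ 1 (mod 29)
The inverse is 7 mod 29 = 7
Verification: 25 × 7 = 175 = 6 × 29 + 1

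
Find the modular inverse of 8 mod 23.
8^(-1) ≡ 3 (mod 23). Verification: 8 × 3 = 24 ≡ 1 (mod 23)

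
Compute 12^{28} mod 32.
0

Using successive squaring:
Binary expansion of 28: 11100
Powers of 12 mod 32 (each is the square of the previous):
  12^1 ≡ 12 (mod 32)
  12^2 ≡ 12² = 144 ≡ 16 (mod 32)
  12^4 ≡ 16² = 256 ≡ 0 (mod 32)
  12^8 ≡ 0² = 0 ≡ 0 (mod 32)
  12^16 ≡ 0² = 0 ≡ 0 (mod 32)
28 = 16 + 8 + 4, so 12^28 = 12^16 × 12^8 × 12^4 ≡ 0 × 0 × 0 (mod 32)
Multiplying step by step:
  0 × 0 = 0 ≡ 0 (mod 32)
  0 × 0 = 0 ≡ 0 (mod 32)
Result: 12^28 ≡ 0 (mod 32)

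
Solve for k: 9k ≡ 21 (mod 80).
29

Since gcd(9, 80) = 1 divides 21, a solution exists.
Multiply both sides by the inverse of 9 mod 80:
  9^(-1) mod 80 = 9
  x ≡ 9 × 21 ≡ 189 ≡ 29 (mod 80)
Verification: 9 × 29 = 261 = 3 × 80 + 21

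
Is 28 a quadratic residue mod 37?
By Euler's criterion: 28^{18} ≡ 1 (mod 37). Since this equals 1, 28 is a QR.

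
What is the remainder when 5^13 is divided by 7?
Using Fermat: 5^{6} ≡ 1 (mod 7). 13 ≡ 1 (mod 6). So 5^{13} ≡ 5^{1} ≡ 5 (mod 7)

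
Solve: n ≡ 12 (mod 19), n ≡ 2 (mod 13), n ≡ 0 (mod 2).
M = 19 × 13 × 2 = 494. M₁ = 26, y₁ ≡ 11 (mod 19). M₂ = 38, y₂ ≡ 12 (mod 13). M₃ = 247, y₃ ≡ 1 (mod 2). n = 12×26×11 + 2×38×12 + 0×247×1 ≡ 392 (mod 494)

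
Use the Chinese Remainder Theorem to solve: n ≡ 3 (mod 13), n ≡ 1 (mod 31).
94

Using the Chinese Remainder Theorem:
M = product of moduli = 403
For equation 1: M_1 = 31, 31 ≡ 5 (mod 13), inverse of 31 mod 13 is 8 (check: 5 × 8 = 40 ≡ 1 (mod 13))
For equation 2: M_2 = 13, 13 ≡ 13 (mod 31), inverse of 13 mod 31 is 12 (check: 13 × 12 = 156 ≡ 1 (mod 31))
Combine: n ≡ Σ r_i×M_i×(M_i⁻¹ mod m_i) = 3×31×8 + 1×13×12 = 744 + 156 = 900
900 mod 403 = 94
n ≡ 94 (mod 403)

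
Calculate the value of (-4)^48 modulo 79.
Using repeated squaring. (-4) ≡ 75 (mod 79). 48 = 32 + 16 (binary 110000). Repeated squaring mod 79: 75^1 ≡ 75; 75^2 ≡ 75² = 5625 ≡ 16; 75^4 ≡ 16² = 256 ≡ 19; 75^8 ≡ 19² = 361 ≡ 45; 75^16 ≡ 45² = 2025 ≡ 50; 75^32 ≡ 50² = 2500 ≡ 51. Multiply: (-4)^48 ≡ 75^32 × 75^16 ≡ 51 × 50 (mod 79): 51 × 50 = 2550 ≡ 22. So (-4)^48 ≡ 22 (mod 79).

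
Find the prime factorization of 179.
179

Divide by primes starting from smallest:
179 ÷ 179 = 1

179 = 179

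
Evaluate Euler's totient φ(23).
22

Prime factorization: 23 = 23
Using the formula φ(n) = n × Π(1 - 1/p) for each prime factor p:
φ(23) = 23 × (1 - 1/23)
φ(23) = 22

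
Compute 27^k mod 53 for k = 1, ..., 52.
g^1, g^2, ..., g^{52} mod 53: {27, 40, 20, 10, 5, 29, 41, 47, 50, 25, 39, 46, 23, 38, 19, 36, 18, 9, 31, 42, 21, 37, 45, 49, 51, 52, 26, 13, 33, 43, 48, 24, 12, 6, 3, 28, 14, 7, 30, 15, 34, 17, 35, 44, 22, 11, 32, 16, 8, 4, 2, 1}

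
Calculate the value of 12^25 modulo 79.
Using repeated squaring. 25 = 16 + 8 + 1 (binary 11001). Repeated squaring mod 79: 12^1 ≡ 12; 12^2 ≡ 12² = 144 ≡ 65; 12^4 ≡ 65² = 4225 ≡ 38; 12^8 ≡ 38² = 1444 ≡ 22; 12^16 ≡ 22² = 484 ≡ 10. Multiply: 12^25 = 12^16 × 12^8 × 12^1 ≡ 10 × 22 × 12 (mod 79): 10 × 22 = 220 ≡ 62; 62 × 12 = 744 ≡ 33. So 12^25 ≡ 33 (mod 79).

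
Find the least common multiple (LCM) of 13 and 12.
156

First find GCD(13, 12) using the Euclidean algorithm:
13 = 1 × 12 + 1
12 = 12 × 1 + 0
GCD(13, 12) = 1

LCM formula: LCM(a, b) = (a × b) / GCD(a, b)
LCM(13, 12) = (13 × 12) / 1
LCM(13, 12) = 156 / 1
LCM(13, 12) = 156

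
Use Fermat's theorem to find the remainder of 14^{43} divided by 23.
5

By Fermat's Little Theorem, a^(p-1) ≡ 1 (mod p) for prime p and gcd(a, p) = 1
Here p = 23, so 14^22 ≡ 1 (mod 23)
We can reduce the exponent: 43 mod 22 = 21
So 14^43 ≡ 14^21 (mod 23)
Computing: 14^21 mod 23 = 5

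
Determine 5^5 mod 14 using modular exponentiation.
5 = 4 + 1 (binary 101). Repeated squaring mod 14: 5^1 ≡ 5; 5^2 ≡ 5² = 25 ≡ 11; 5^4 ≡ 11² = 121 ≡ 9. Multiply: 5^5 = 5^4 × 5^1 ≡ 9 × 5 (mod 14): 9 × 5 = 45 ≡ 3. So 5^5 ≡ 3 (mod 14).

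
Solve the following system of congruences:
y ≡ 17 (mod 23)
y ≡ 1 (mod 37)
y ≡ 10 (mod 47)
4663

Using the Chinese Remainder Theorem:
M = product of moduli = 39997
For equation 1: M_1 = 1739, 1739 ≡ 14 (mod 23), inverse of 1739 mod 23 is 5 (check: 14 × 5 = 70 ≡ 1 (mod 23))
For equation 2: M_2 = 1081, 1081 ≡ 8 (mod 37), inverse of 1081 mod 37 is 14 (check: 8 × 14 = 112 ≡ 1 (mod 37))
For equation 3: M_3 = 851, 851 ≡ 5 (mod 47), inverse of 851 mod 47 is 19 (check: 5 × 19 = 95 ≡ 1 (mod 47))
Combine: y ≡ Σ r_i×M_i×(M_i⁻¹ mod m_i) = 17×1739×5 + 1×1081×14 + 10×851×19 = 147815 + 15134 + 161690 = 324639
324639 mod 39997 = 4663
y ≡ 4663 (mod 39997)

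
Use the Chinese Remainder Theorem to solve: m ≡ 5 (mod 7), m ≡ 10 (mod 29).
M = 7 × 29 = 203. M₁ = 29, y₁ ≡ 1 (mod 7). M₂ = 7, y₂ ≡ 25 (mod 29). m = 5×29×1 + 10×7×25 ≡ 68 (mod 203)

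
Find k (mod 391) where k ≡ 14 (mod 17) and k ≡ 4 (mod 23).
M = 17 × 23 = 391. M₁ = 23, y₁ ≡ 3 (mod 17). M₂ = 17, y₂ ≡ 19 (mod 23). k = 14×23×3 + 4×17×19 ≡ 303 (mod 391)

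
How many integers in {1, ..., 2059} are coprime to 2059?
1960

Prime factorization: 2059 = 29 × 71
Using the formula φ(n) = n × Π(1 - 1/p) for each prime factor p:
φ(2059) = 2059 × (1 - 1/29) × (1 - 1/71)
φ(2059) = 1960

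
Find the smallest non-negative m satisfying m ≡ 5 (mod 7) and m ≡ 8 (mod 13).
M = 7 × 13 = 91. M₁ = 13, y₁ ≡ 6 (mod 7). M₂ = 7, y₂ ≡ 2 (mod 13). m = 5×13×6 + 8×7×2 ≡ 47 (mod 91)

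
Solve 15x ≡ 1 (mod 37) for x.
15^(-1) ≡ 5 (mod 37). Verification: 15 × 5 = 75 ≡ 1 (mod 37)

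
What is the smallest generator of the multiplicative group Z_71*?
p - 1 = 70 has prime divisors 2, 5, 7. h is a primitive root mod 71 iff h^(70/q) ≢ 1 (mod 71) for each such q.
h = 2: 2^35 ≡ 1, 2^14 ≡ 54, 2^10 ≡ 30 (mod 71); 2^35 ≡ 1, so not a primitive root.
h = 3: 3^35 ≡ 1, 3^14 ≡ 54, 3^10 ≡ 48 (mod 71); 3^35 ≡ 1, so not a primitive root.
h = 4: 4^35 ≡ 1, 4^14 ≡ 5, 4^10 ≡ 48 (mod 71); 4^35 ≡ 1, so not a primitive root.
h = 5: 5^35 ≡ 1, 5^14 ≡ 57, 5^10 ≡ 1 (mod 71); 5^35 ≡ 1, so not a primitive root.
h = 6: 6^35 ≡ 1, 6^14 ≡ 5, 6^10 ≡ 20 (mod 71); 6^35 ≡ 1, so not a primitive root.
h = 7: 7^35 ≡ 70, 7^14 ≡ 54, 7^10 ≡ 45 (mod 71); none is 1, so 7 has order 70 and is a primitive root.
The smallest primitive root mod 71 is g = 7.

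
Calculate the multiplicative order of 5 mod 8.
Powers of 5 mod 8: 5^1≡5, 5^2≡1. Order = 2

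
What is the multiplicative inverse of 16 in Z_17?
16

Using Extended Euclidean Algorithm:
gcd(16, 17) = 1
Bezout coefficients: 16 × -1 + 17 × 1 = 1
So 16 × -1 ≡ 1 (mod 17)
The inverse is -1 mod 17 = 16
Verification: 16 × 16 = 256 = 15 × 17 + 1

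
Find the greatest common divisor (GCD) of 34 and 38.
2

Using the Euclidean algorithm:
34 = 0 × 38 + 34
38 = 1 × 34 + 4
34 = 8 × 4 + 2
4 = 2 × 2 + 0

GCD(34, 38) = 2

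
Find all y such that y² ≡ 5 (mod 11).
The square roots of 5 mod 11 are 4 and 7. Verify: 4² = 16 ≡ 5 (mod 11)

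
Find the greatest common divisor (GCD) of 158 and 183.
1

Using the Euclidean algorithm:
158 = 0 × 183 + 158
183 = 1 × 158 + 25
158 = 6 × 25 + 8
25 = 3 × 8 + 1
8 = 8 × 1 + 0

GCD(158, 183) = 1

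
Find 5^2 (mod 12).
2 = 2 (binary 10). Repeated squaring mod 12: 5^1 ≡ 5; 5^2 ≡ 5² = 25 ≡ 1. So 5^2 ≡ 1 (mod 12).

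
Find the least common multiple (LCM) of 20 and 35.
140

First find GCD(20, 35) using the Euclidean algorithm:
20 = 0 × 35 + 20
35 = 1 × 20 + 15
20 = 1 × 15 + 5
15 = 3 × 5 + 0
GCD(20, 35) = 5

LCM formula: LCM(a, b) = (a × b) / GCD(a, b)
LCM(20, 35) = (20 × 35) / 5
LCM(20, 35) = 700 / 5
LCM(20, 35) = 140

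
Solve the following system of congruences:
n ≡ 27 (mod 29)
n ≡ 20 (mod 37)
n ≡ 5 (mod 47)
33986

Using the Chinese Remainder Theorem:
M = product of moduli = 50431
For equation 1: M_1 = 1739, 1739 ≡ 28 (mod 29), inverse of 1739 mod 29 is 28 (check: 28 × 28 = 784 ≡ 1 (mod 29))
For equation 2: M_2 = 1363, 1363 ≡ 31 (mod 37), inverse of 1363 mod 37 is 6 (check: 31 × 6 = 186 ≡ 1 (mod 37))
For equation 3: M_3 = 1073, 1073 ≡ 39 (mod 47), inverse of 1073 mod 47 is 41 (check: 39 × 41 = 1599 ≡ 1 (mod 47))
Combine: n ≡ Σ r_i×M_i×(M_i⁻¹ mod m_i) = 27×1739×28 + 20×1363×6 + 5×1073×41 = 1314684 + 163560 + 219965 = 1698209
1698209 mod 50431 = 33986
n ≡ 33986 (mod 50431)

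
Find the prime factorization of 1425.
3 × 5^2 × 19

Divide by primes starting from smallest:
1425 ÷ 3 = 475
475 ÷ 5 = 95
95 ÷ 5 = 19
19 ÷ 19 = 1

1425 = 3 × 5^2 × 19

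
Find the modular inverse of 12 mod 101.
12^(-1) ≡ 59 (mod 101). Verification: 12 × 59 = 708 ≡ 1 (mod 101)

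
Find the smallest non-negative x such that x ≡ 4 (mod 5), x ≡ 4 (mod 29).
4

Using the Chinese Remainder Theorem:
M = product of moduli = 145
For equation 1: M_1 = 29, 29 ≡ 4 (mod 5), inverse of 29 mod 5 is 4 (check: 4 × 4 = 16 ≡ 1 (mod 5))
For equation 2: M_2 = 5, 5 ≡ 5 (mod 29), inverse of 5 mod 29 is 6 (check: 5 × 6 = 30 ≡ 1 (mod 29))
Combine: x ≡ Σ r_i×M_i×(M_i⁻¹ mod m_i) = 4×29×4 + 4×5×6 = 464 + 120 = 584
584 mod 145 = 4
x ≡ 4 (mod 145)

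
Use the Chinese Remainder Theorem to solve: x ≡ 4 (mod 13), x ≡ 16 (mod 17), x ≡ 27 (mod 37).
2617

Using the Chinese Remainder Theorem:
M = product of moduli = 8177
For equation 1: M_1 = 629, 629 ≡ 5 (mod 13), inverse of 629 mod 13 is 8 (check: 5 × 8 = 40 ≡ 1 (mod 13))
For equation 2: M_2 = 481, 481 ≡ 5 (mod 17), inverse of 481 mod 17 is 7 (check: 5 × 7 = 35 ≡ 1 (mod 17))
For equation 3: M_3 = 221, 221 ≡ 36 (mod 37), inverse of 221 mod 37 is 36 (check: 36 × 36 = 1296 ≡ 1 (mod 37))
Combine: x ≡ Σ r_i×M_i×(M_i⁻¹ mod m_i) = 4×629×8 + 16×481×7 + 27×221×36 = 20128 + 53872 + 214812 = 288812
288812 mod 8177 = 2617
x ≡ 2617 (mod 8177)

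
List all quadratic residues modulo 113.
QRs mod 113: {1, 2, 4, 7, 8, 9, 11, 13, 14, 15, 16, 18, 22, 25, 26, 28, 30, 31, 32, 36, 41, 44, 49, 50, 51, 52, 53, 56, 57, 60, 61, 62, 63, 64, 69, 72, 77, 81, 82, 83, 85, 87, 88, 91, 95, 97, 98, 99, 100, 102, 104, 105, 106, 109, 111, 112}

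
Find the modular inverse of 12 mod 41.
12^(-1) ≡ 24 (mod 41). Verification: 12 × 24 = 288 ≡ 1 (mod 41)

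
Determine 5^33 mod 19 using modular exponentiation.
Using Fermat: 5^{18} ≡ 1 (mod 19). 33 ≡ 15 (mod 18). So 5^{33} ≡ 5^{15} ≡ 7 (mod 19)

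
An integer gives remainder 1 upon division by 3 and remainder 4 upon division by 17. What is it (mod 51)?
M = 3 × 17 = 51. M₁ = 17, y₁ ≡ 2 (mod 3). M₂ = 3, y₂ ≡ 6 (mod 17). r = 1×17×2 + 4×3×6 ≡ 4 (mod 51). The smallest positive such number is 4.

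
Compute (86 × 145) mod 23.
4

(86 × 145) = 12470
12470 mod 23 = 4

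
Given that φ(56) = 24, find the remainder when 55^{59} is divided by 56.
By Euler: 55^{24} ≡ 1 (mod 56) since gcd(55, 56) = 1. 59 = 2×24 + 11. So 55^{59} ≡ 55^{11} ≡ 55 (mod 56)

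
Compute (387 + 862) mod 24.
1

(387 + 862) = 1249
1249 mod 24 = 1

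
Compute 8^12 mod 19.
Using repeated squaring. 12 = 8 + 4 (binary 1100). Repeated squaring mod 19: 8^1 ≡ 8; 8^2 ≡ 8² = 64 ≡ 7; 8^4 ≡ 7² = 49 ≡ 11; 8^8 ≡ 11² = 121 ≡ 7. Multiply: 8^12 = 8^8 × 8^4 ≡ 7 × 11 (mod 19): 7 × 11 = 77 ≡ 1. So 8^12 ≡ 1 (mod 19).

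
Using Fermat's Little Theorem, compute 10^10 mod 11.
By Fermat's Little Theorem, 10^{10} ≡ 1 (mod 11) since 11 is prime and gcd(10, 11) = 1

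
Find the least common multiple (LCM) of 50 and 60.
300

First find GCD(50, 60) using the Euclidean algorithm:
50 = 0 × 60 + 50
60 = 1 × 50 + 10
50 = 5 × 10 + 0
GCD(50, 60) = 10

LCM formula: LCM(a, b) = (a × b) / GCD(a, b)
LCM(50, 60) = (50 × 60) / 10
LCM(50, 60) = 3000 / 10
LCM(50, 60) = 300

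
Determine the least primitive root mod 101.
p - 1 = 100 has prime divisors 2, 5. h is a primitive root mod 101 iff h^(100/q) ≢ 1 (mod 101) for each such q.
h = 2: 2^50 ≡ 100, 2^20 ≡ 95 (mod 101); none is 1, so 2 has order 100 and is a primitive root.
The smallest primitive root mod 101 is g = 2.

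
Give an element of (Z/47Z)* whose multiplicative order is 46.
5 has order 46 mod 47 since 5^{46} ≡ 1 (mod 47) and no smaller power works.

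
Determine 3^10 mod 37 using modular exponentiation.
10 = 8 + 2 (binary 1010). Repeated squaring mod 37: 3^1 ≡ 3; 3^2 ≡ 3² = 9 ≡ 9; 3^4 ≡ 9² = 81 ≡ 7; 3^8 ≡ 7² = 49 ≡ 12. Multiply: 3^10 = 3^8 × 3^2 ≡ 12 × 9 (mod 37): 12 × 9 = 108 ≡ 34. So 3^10 ≡ 34 (mod 37).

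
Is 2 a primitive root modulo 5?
Yes

To verify, check if 2^(4/q) ≢ 1 (mod 5) for each prime divisor q of 4
Divisors of 4 = 4: [1, 2, 4]
  2^(4/2) = 2^2 ≡ 4 (mod 5)
Conclusion: 2 is a primitive root modulo 5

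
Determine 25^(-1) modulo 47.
25^(-1) ≡ 32 (mod 47). Verification: 25 × 32 = 800 ≡ 1 (mod 47)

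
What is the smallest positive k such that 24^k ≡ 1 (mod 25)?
Powers of 24 mod 25: 24^1≡24, 24^2≡1. Order = 2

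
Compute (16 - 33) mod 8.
7

(16 - 33) = -17
-17 mod 8 = 7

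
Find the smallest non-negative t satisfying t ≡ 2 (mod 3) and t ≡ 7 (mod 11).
M = 3 × 11 = 33. M₁ = 11, y₁ ≡ 2 (mod 3). M₂ = 3, y₂ ≡ 4 (mod 11). t = 2×11×2 + 7×3×4 ≡ 29 (mod 33)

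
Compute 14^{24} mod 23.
12

Using successive squaring:
Binary expansion of 24: 11000
Powers of 14 mod 23 (each is the square of the previous):
  14^1 ≡ 14 (mod 23)
  14^2 ≡ 14² = 196 ≡ 12 (mod 23)
  14^4 ≡ 12² = 144 ≡ 6 (mod 23)
  14^8 ≡ 6² = 36 ≡ 13 (mod 23)
  14^16 ≡ 13² = 169 ≡ 8 (mod 23)
24 = 16 + 8, so 14^24 = 14^16 × 14^8 ≡ 8 × 13 (mod 23)
Multiplying step by step:
  8 × 13 = 104 ≡ 12 (mod 23)
Result: 14^24 ≡ 12 (mod 23)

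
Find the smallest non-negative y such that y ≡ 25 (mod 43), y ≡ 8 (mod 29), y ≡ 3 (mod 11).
5228

Using the Chinese Remainder Theorem:
M = product of moduli = 13717
For equation 1: M_1 = 319, 319 ≡ 18 (mod 43), inverse of 319 mod 43 is 12 (check: 18 × 12 = 216 ≡ 1 (mod 43))
For equation 2: M_2 = 473, 473 ≡ 9 (mod 29), inverse of 473 mod 29 is 13 (check: 9 × 13 = 117 ≡ 1 (mod 29))
For equation 3: M_3 = 1247, 1247 ≡ 4 (mod 11), inverse of 1247 mod 11 is 3 (check: 4 × 3 = 12 ≡ 1 (mod 11))
Combine: y ≡ Σ r_i×M_i×(M_i⁻¹ mod m_i) = 25×319×12 + 8×473×13 + 3×1247×3 = 95700 + 49192 + 11223 = 156115
156115 mod 13717 = 5228
y ≡ 5228 (mod 13717)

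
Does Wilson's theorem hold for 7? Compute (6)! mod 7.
(6)! mod 7 = 6. Since this equals -1 (mod 7), Wilson confirms 7 is prime.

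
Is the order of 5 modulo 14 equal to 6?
Yes, ord_14(5) = 6.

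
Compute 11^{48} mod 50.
31

Using successive squaring:
Binary expansion of 48: 110000
Powers of 11 mod 50 (each is the square of the previous):
  11^1 ≡ 11 (mod 50)
  11^2 ≡ 11² = 121 ≡ 21 (mod 50)
  11^4 ≡ 21² = 441 ≡ 41 (mod 50)
  11^8 ≡ 41² = 1681 ≡ 31 (mod 50)
  11^16 ≡ 31² = 961 ≡ 11 (mod 50)
  11^32 ≡ 11² = 121 ≡ 21 (mod 50)
48 = 32 + 16, so 11^48 = 11^32 × 11^16 ≡ 21 × 11 (mod 50)
Multiplying step by step:
  21 × 11 = 231 ≡ 31 (mod 50)
Result: 11^48 ≡ 31 (mod 50)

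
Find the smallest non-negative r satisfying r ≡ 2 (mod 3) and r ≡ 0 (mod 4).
M = 3 × 4 = 12. M₁ = 4, y₁ ≡ 1 (mod 3). M₂ = 3, y₂ ≡ 3 (mod 4). r = 2×4×1 + 0×3×3 ≡ 8 (mod 12)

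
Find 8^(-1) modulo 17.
15

Using Extended Euclidean Algorithm:
gcd(8, 17) = 1
Bezout coefficients: 8 × -2 + 17 × 1 = 1
So 8 × -2 ≡ 1 (mod 17)
The inverse is -2 mod 17 = 15
Verification: 8 × 15 = 120 = 7 × 17 + 1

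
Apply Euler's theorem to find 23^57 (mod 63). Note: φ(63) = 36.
By Euler: 23^{36} ≡ 1 (mod 63) since gcd(23, 63) = 1. 57 = 1×36 + 21. So 23^{57} ≡ 23^{21} ≡ 8 (mod 63)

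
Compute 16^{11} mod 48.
16

Using successive squaring:
Binary expansion of 11: 1011
Powers of 16 mod 48 (each is the square of the previous):
  16^1 ≡ 16 (mod 48)
  16^2 ≡ 16² = 256 ≡ 16 (mod 48)
  16^4 ≡ 16² = 256 ≡ 16 (mod 48)
  16^8 ≡ 16² = 256 ≡ 16 (mod 48)
11 = 8 + 2 + 1, so 16^11 = 16^8 × 16^2 × 16^1 ≡ 16 × 16 × 16 (mod 48)
Multiplying step by step:
  16 × 16 = 256 ≡ 16 (mod 48)
  16 × 16 = 256 ≡ 16 (mod 48)
Result: 16^11 ≡ 16 (mod 48)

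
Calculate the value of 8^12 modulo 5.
Using Fermat: 8^{4} ≡ 1 (mod 5). 12 ≡ 0 (mod 4). So 8^{12} ≡ 8^{0} ≡ 1 (mod 5)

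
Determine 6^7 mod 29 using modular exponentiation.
7 = 4 + 2 + 1 (binary 111). Repeated squaring mod 29: 6^1 ≡ 6; 6^2 ≡ 6² = 36 ≡ 7; 6^4 ≡ 7² = 49 ≡ 20. Multiply: 6^7 = 6^4 × 6^2 × 6^1 ≡ 20 × 7 × 6 (mod 29): 20 × 7 = 140 ≡ 24; 24 × 6 = 144 ≡ 28. So 6^7 ≡ 28 (mod 29).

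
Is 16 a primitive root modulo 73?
No

To verify, check if 16^(72/q) ≢ 1 (mod 73) for each prime divisor q of 72
Divisors of 72 = 72: [1, 2, 3, 4, 6, 8, 9, 12, 18, 24, 36, 72]
  16^(72/2) = 16^36 ≡ 1 (mod 73)
  16^(72/3) = 16^24 ≡ 64 (mod 73)
Conclusion: 16 is not a primitive root modulo 73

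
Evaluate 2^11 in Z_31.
Using repeated squaring. 11 = 8 + 2 + 1 (binary 1011). Repeated squaring mod 31: 2^1 ≡ 2; 2^2 ≡ 2² = 4 ≡ 4; 2^4 ≡ 4² = 16 ≡ 16; 2^8 ≡ 16² = 256 ≡ 8. Multiply: 2^11 = 2^8 × 2^2 × 2^1 ≡ 8 × 4 × 2 (mod 31): 8 × 4 = 32 ≡ 1; 1 × 2 = 2 ≡ 2. So 2^11 ≡ 2 (mod 31).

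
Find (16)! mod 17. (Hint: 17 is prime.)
By Wilson's theorem, (16)! ≡ -1 ≡ 16 (mod 17)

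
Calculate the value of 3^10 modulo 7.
10 = 8 + 2 (binary 1010). Repeated squaring mod 7: 3^1 ≡ 3; 3^2 ≡ 3² = 9 ≡ 2; 3^4 ≡ 2² = 4 ≡ 4; 3^8 ≡ 4² = 16 ≡ 2. Multiply: 3^10 = 3^8 × 3^2 ≡ 2 × 2 (mod 7): 2 × 2 = 4 ≡ 4. So 3^10 ≡ 4 (mod 7).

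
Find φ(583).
520

Prime factorization: 583 = 11 × 53
Using the formula φ(n) = n × Π(1 - 1/p) for each prime factor p:
φ(583) = 583 × (1 - 1/11) × (1 - 1/53)
φ(583) = 520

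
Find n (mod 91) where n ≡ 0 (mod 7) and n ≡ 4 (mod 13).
M = 7 × 13 = 91. M₁ = 13, y₁ ≡ 6 (mod 7). M₂ = 7, y₂ ≡ 2 (mod 13). n = 0×13×6 + 4×7×2 ≡ 56 (mod 91)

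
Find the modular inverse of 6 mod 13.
6^(-1) ≡ 11 (mod 13). Verification: 6 × 11 = 66 ≡ 1 (mod 13)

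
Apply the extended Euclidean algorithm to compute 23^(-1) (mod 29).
Extended GCD: 23(-5) + 29(4) = 1. So 23^(-1) ≡ 24 ≡ 24 (mod 29). Verify: 23 × 24 = 552 ≡ 1 (mod 29)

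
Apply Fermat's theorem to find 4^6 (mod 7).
By Fermat's Little Theorem, 4^{6} ≡ 1 (mod 7) since 7 is prime and gcd(4, 7) = 1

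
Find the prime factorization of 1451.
1451

Divide by primes starting from smallest:
1451 ÷ 1451 = 1

1451 = 1451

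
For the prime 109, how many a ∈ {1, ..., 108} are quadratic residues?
For prime 109, there are (p-1)/2 = (109-1)/2 = 54 quadratic residues (excluding 0).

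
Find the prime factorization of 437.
19 × 23

Divide by primes starting from smallest:
437 ÷ 19 = 23
23 ÷ 23 = 1

437 = 19 × 23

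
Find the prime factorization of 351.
3^3 × 13

Divide by primes starting from smallest:
351 ÷ 3 = 117
117 ÷ 3 = 39
39 ÷ 3 = 13
13 ÷ 13 = 1

351 = 3^3 × 13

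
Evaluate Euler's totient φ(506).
220

Prime factorization: 506 = 2 × 11 × 23
Using the formula φ(n) = n × Π(1 - 1/p) for each prime factor p:
φ(506) = 506 × (1 - 1/2) × (1 - 1/11) × (1 - 1/23)
φ(506) = 220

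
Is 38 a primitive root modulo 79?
No

To verify, check if 38^(78/q) ≢ 1 (mod 79) for each prime divisor q of 78
Divisors of 78 = 78: [1, 2, 3, 6, 13, 26, 39, 78]
  38^(78/2) = 38^39 ≡ 1 (mod 79)
  38^(78/3) = 38^26 ≡ 1 (mod 79)
  38^(78/13) = 38^6 ≡ 62 (mod 79)
Conclusion: 38 is not a primitive root modulo 79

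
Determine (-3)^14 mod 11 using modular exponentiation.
Using Fermat: (-3)^{10} ≡ 1 (mod 11). 14 ≡ 4 (mod 10). So (-3)^{14} ≡ (-3)^{4} ≡ 4 (mod 11)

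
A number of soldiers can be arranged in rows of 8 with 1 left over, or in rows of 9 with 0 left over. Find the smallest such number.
M = 8 × 9 = 72. M₁ = 9, y₁ ≡ 1 (mod 8). M₂ = 8, y₂ ≡ 8 (mod 9). r = 1×9×1 + 0×8×8 ≡ 9 (mod 72). The smallest positive such number is 9.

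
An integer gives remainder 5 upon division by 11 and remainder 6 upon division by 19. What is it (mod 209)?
M = 11 × 19 = 209. M₁ = 19, y₁ ≡ 7 (mod 11). M₂ = 11, y₂ ≡ 7 (mod 19). k = 5×19×7 + 6×11×7 ≡ 82 (mod 209). The smallest positive such number is 82.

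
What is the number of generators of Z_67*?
Number of primitive roots mod 67 = φ(66) = 20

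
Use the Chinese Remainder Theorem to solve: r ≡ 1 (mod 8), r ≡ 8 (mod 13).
M = 8 × 13 = 104. M₁ = 13, y₁ ≡ 5 (mod 8). M₂ = 8, y₂ ≡ 5 (mod 13). r = 1×13×5 + 8×8×5 ≡ 73 (mod 104)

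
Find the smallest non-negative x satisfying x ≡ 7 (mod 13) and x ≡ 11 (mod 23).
M = 13 × 23 = 299. M₁ = 23, y₁ ≡ 4 (mod 13). M₂ = 13, y₂ ≡ 16 (mod 23). x = 7×23×4 + 11×13×16 ≡ 241 (mod 299)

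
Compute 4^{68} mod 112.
16

Using successive squaring:
Binary expansion of 68: 1000100
Powers of 4 mod 112 (each is the square of the previous):
  4^1 ≡ 4 (mod 112)
  4^2 ≡ 4² = 16 ≡ 16 (mod 112)
  4^4 ≡ 16² = 256 ≡ 32 (mod 112)
  4^8 ≡ 32² = 1024 ≡ 16 (mod 112)
  4^16 ≡ 16² = 256 ≡ 32 (mod 112)
  4^32 ≡ 32² = 1024 ≡ 16 (mod 112)
  4^64 ≡ 16² = 256 ≡ 32 (mod 112)
68 = 64 + 4, so 4^68 = 4^64 × 4^4 ≡ 32 × 32 (mod 112)
Multiplying step by step:
  32 × 32 = 1024 ≡ 16 (mod 112)
Result: 4^68 ≡ 16 (mod 112)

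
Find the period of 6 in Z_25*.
Powers of 6 mod 25: 6^1≡6, 6^2≡11, 6^3≡16, 6^4≡21, 6^5≡1. Order = 5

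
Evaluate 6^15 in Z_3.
Using repeated squaring. 6 ≡ 0 (mod 3). 15 = 8 + 4 + 2 + 1 (binary 1111). Repeated squaring mod 3: 0^1 ≡ 0; 0^2 ≡ 0² = 0 ≡ 0; 0^4 ≡ 0² = 0 ≡ 0; 0^8 ≡ 0² = 0 ≡ 0. Multiply: 6^15 ≡ 0^8 × 0^4 × 0^2 × 0^1 ≡ 0 × 0 × 0 × 0 (mod 3): 0 × 0 = 0 ≡ 0; 0 × 0 = 0 ≡ 0; 0 × 0 = 0 ≡ 0. So 6^15 ≡ 0 (mod 3).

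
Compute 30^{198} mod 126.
36

Using successive squaring:
Binary expansion of 198: 11000110
Powers of 30 mod 126 (each is the square of the previous):
  30^1 ≡ 30 (mod 126)
  30^2 ≡ 30² = 900 ≡ 18 (mod 126)
  30^4 ≡ 18² = 324 ≡ 72 (mod 126)
  30^8 ≡ 72² = 5184 ≡ 18 (mod 126)
  30^16 ≡ 18² = 324 ≡ 72 (mod 126)
  30^32 ≡ 72² = 5184 ≡ 18 (mod 126)
  30^64 ≡ 18² = 324 ≡ 72 (mod 126)
  30^128 ≡ 72² = 5184 ≡ 18 (mod 126)
198 = 128 + 64 + 4 + 2, so 30^198 = 30^128 × 30^64 × 30^4 × 30^2 ≡ 18 × 72 × 72 × 18 (mod 126)
Multiplying step by step:
  18 × 72 = 1296 ≡ 36 (mod 126)
  36 × 72 = 2592 ≡ 72 (mod 126)
  72 × 18 = 1296 ≡ 36 (mod 126)
Result: 30^198 ≡ 36 (mod 126)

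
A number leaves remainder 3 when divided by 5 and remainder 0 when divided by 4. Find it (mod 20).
M = 5 × 4 = 20. M₁ = 4, y₁ ≡ 4 (mod 5). M₂ = 5, y₂ ≡ 1 (mod 4). t = 3×4×4 + 0×5×1 ≡ 8 (mod 20)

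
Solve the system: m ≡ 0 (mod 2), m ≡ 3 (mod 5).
M = 2 × 5 = 10. M₁ = 5, y₁ ≡ 1 (mod 2). M₂ = 2, y₂ ≡ 3 (mod 5). m = 0×5×1 + 3×2×3 ≡ 8 (mod 10)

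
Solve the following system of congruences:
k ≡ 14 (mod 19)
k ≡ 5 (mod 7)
33

Using the Chinese Remainder Theorem:
M = product of moduli = 133
For equation 1: M_1 = 7, 7 ≡ 7 (mod 19), inverse of 7 mod 19 is 11 (check: 7 × 11 = 77 ≡ 1 (mod 19))
For equation 2: M_2 = 19, 19 ≡ 5 (mod 7), inverse of 19 mod 7 is 3 (check: 5 × 3 = 15 ≡ 1 (mod 7))
Combine: k ≡ Σ r_i×M_i×(M_i⁻¹ mod m_i) = 14×7×11 + 5×19×3 = 1078 + 285 = 1363
1363 mod 133 = 33
k ≡ 33 (mod 133)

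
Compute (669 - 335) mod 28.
26

(669 - 335) = 334
334 mod 28 = 26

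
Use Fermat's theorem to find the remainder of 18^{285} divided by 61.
50

By Fermat's Little Theorem, a^(p-1) ≡ 1 (mod p) for prime p and gcd(a, p) = 1
Here p = 61, so 18^60 ≡ 1 (mod 61)
We can reduce the exponent: 285 mod 60 = 45
So 18^285 ≡ 18^45 (mod 61)
Computing: 18^45 mod 61 = 50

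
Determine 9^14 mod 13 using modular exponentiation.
Using Fermat: 9^{12} ≡ 1 (mod 13). 14 ≡ 2 (mod 12). So 9^{14} ≡ 9^{2} ≡ 3 (mod 13)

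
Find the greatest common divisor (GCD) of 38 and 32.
2

Using the Euclidean algorithm:
38 = 1 × 32 + 6
32 = 5 × 6 + 2
6 = 3 × 2 + 0

GCD(38, 32) = 2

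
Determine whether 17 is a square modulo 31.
By Euler's criterion: 17^{15} ≡ 30 (mod 31). Since this equals -1 (≡ 30), 17 is not a QR.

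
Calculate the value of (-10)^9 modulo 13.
(-10) ≡ 3 (mod 13). 9 = 8 + 1 (binary 1001). Repeated squaring mod 13: 3^1 ≡ 3; 3^2 ≡ 3² = 9 ≡ 9; 3^4 ≡ 9² = 81 ≡ 3; 3^8 ≡ 3² = 9 ≡ 9. Multiply: (-10)^9 ≡ 3^8 × 3^1 ≡ 9 × 3 (mod 13): 9 × 3 = 27 ≡ 1. So (-10)^9 ≡ 1 (mod 13).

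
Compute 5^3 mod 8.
3 = 2 + 1 (binary 11). Repeated squaring mod 8: 5^1 ≡ 5; 5^2 ≡ 5² = 25 ≡ 1. Multiply: 5^3 = 5^2 × 5^1 ≡ 1 × 5 (mod 8): 1 × 5 = 5 ≡ 5. So 5^3 ≡ 5 (mod 8).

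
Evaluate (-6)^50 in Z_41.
Using Fermat: (-6)^{40} ≡ 1 (mod 41). 50 ≡ 10 (mod 40). So (-6)^{50} ≡ (-6)^{10} ≡ 32 (mod 41)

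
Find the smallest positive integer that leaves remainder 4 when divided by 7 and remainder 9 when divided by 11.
M = 7 × 11 = 77. M₁ = 11, y₁ ≡ 2 (mod 7). M₂ = 7, y₂ ≡ 8 (mod 11). m = 4×11×2 + 9×7×8 ≡ 53 (mod 77). The smallest positive such number is 53.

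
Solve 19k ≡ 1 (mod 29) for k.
26

Using Extended Euclidean Algorithm:
gcd(19, 29) = 1
Bezout coefficients: 19 × -3 + 29 × 2 = 1
So 19 × -3 ≡ 1 (mod 29)
The inverse is -3 mod 29 = 26
Verification: 19 × 26 = 494 = 17 × 29 + 1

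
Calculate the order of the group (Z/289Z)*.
272

Prime factorization: 289 = 17^2
Using the formula φ(n) = n × Π(1 - 1/p) for each prime factor p:
φ(289) = 289 × (1 - 1/17)
φ(289) = 272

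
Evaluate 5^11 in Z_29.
Using repeated squaring. 11 = 8 + 2 + 1 (binary 1011). Repeated squaring mod 29: 5^1 ≡ 5; 5^2 ≡ 5² = 25 ≡ 25; 5^4 ≡ 25² = 625 ≡ 16; 5^8 ≡ 16² = 256 ≡ 24. Multiply: 5^11 = 5^8 × 5^2 × 5^1 ≡ 24 × 25 × 5 (mod 29): 24 × 25 = 600 ≡ 20; 20 × 5 = 100 ≡ 13. So 5^11 ≡ 13 (mod 29).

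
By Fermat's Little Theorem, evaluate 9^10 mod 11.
By Fermat's Little Theorem, 9^{10} ≡ 1 (mod 11) since 11 is prime and gcd(9, 11) = 1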